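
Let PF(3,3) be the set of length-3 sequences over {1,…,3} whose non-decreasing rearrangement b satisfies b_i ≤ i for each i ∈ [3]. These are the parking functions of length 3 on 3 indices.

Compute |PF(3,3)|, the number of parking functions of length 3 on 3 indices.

16

|PF(3,3)| = (3+1−3)·(3+1)^{3−1} = 1×16 = 16 [KW]
One tuple (3,1,2) → sorted (1,2,3): b_i ≤ i ∀i, a PF.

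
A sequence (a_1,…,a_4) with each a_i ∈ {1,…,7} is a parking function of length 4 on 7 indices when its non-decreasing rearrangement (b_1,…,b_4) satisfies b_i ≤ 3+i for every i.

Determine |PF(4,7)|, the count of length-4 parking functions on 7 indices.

2048

#PF = 4·8^3 = 4 · 512 = 2048 [KW]
One tuple (7,4,2,6) → sorted (2,4,6,7): b_i ≤ 3+i ∀i, a PF.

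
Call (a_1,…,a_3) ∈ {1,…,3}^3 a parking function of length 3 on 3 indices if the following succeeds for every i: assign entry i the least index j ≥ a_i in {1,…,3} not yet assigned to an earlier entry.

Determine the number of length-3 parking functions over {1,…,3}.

#PF = (3+1−3)·(3+1)^{3−1} = 1·16 = 16
Check (1,3,1) → sorted (1,1,3): b_i ≤ i ∀i, a PF.

16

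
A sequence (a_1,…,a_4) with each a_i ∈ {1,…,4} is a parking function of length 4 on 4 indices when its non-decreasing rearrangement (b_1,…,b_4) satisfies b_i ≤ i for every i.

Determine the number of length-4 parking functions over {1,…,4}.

125

|PF| = (4−4+1)·(4+1)^(4−1) = 1 · 125 = 125
One tuple (1,2,4,1) → sorted (1,1,2,4): b_i ≤ i ∀i, a PF.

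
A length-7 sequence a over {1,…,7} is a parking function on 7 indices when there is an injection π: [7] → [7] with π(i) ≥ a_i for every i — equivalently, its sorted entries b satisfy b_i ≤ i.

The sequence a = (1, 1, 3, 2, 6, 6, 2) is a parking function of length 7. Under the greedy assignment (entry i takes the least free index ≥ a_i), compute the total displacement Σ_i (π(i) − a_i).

7

Σπ = 7·8/2 = 28 (π permutes [7]); Σa = 1+1+3+2+6+6+2 = 21; disp = 28−21 = 7.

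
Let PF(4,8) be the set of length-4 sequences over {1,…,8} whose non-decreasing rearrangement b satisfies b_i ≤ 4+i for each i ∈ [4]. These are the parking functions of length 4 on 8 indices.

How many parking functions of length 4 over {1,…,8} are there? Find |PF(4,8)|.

|PF(4,8)| = (8−4+1)·(8+1)^(4−1) = 5 · 729 = 3645 (Konheim–Weiss)
E.g. (8,1,5,6) → sorted (1,5,6,8): b_i ≤ 4+i ∀i, a PF.

3645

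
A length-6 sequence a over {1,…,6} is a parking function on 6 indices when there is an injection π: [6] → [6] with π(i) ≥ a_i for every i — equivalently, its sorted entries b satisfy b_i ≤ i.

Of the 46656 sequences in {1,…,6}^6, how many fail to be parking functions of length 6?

|PF| = 1·7^5 = 1×16807 = 16807
Check (5,5,3,2,1,5) → sorted (1,2,3,5,5,5): b_4=5>4, not a PF.
Total 46656; non-PF = 46656−16807 = 29849

29849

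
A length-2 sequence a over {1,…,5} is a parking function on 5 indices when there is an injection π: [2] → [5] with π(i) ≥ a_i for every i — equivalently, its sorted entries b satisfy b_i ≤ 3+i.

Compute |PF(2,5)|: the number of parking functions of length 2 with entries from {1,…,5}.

#PF = (6−2)·6^(2−1) = 4·6 = 24
Example (3,1) → sorted (1,3): b_i ≤ 3+i ∀i, a PF.

24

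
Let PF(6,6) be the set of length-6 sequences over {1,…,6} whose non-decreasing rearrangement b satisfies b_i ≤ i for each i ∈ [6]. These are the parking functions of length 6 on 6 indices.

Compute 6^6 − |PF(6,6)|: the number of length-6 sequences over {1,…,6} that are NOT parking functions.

Count = (6−6+1)·(6+1)^(6−1) = 1·16807 = 16807 [KW]
One tuple (4,4,5,4,4,4) → sorted (4,4,4,4,4,5): b_1=4>1, not a PF.
Total 46656; non-PF = 46656−16807 = 29849

29849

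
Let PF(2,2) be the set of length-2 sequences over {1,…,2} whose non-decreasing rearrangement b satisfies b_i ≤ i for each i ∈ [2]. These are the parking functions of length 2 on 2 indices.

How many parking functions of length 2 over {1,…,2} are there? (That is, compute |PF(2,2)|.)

3

|PF| = (3−2)·3^(2−1) = 1×3 = 3 (Pollak)
E.g. (1,1) → sorted (1,1): b_i ≤ i ∀i, a PF.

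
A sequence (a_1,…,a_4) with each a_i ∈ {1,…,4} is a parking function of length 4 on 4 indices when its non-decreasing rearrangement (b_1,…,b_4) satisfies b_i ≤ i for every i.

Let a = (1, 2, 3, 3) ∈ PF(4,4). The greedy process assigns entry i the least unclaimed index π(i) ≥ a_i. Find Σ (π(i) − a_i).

1

Σπ = 10 ({1..4} each once); Σa = 1+2+3+3 = 9; disp = 10−9 = 1.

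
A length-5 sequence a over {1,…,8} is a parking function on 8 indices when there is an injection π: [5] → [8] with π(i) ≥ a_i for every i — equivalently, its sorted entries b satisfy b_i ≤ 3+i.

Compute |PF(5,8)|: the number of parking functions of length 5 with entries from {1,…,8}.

26244

|PF(5,8)| = 4·9^4 = 4×6561 = 26244 (Pollak)
E.g. (6,5,4,4,6) → sorted (4,4,5,6,6): b_i ≤ 3+i ∀i, a PF.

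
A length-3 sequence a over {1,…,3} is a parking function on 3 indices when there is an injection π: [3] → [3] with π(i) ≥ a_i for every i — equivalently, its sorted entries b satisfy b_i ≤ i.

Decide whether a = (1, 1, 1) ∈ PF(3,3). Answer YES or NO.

Rearranged: b = (1, 1, 1).
  b_1=1 ≤ 1
  b_2=1 ≤ 2
  b_3=1 ≤ 3
All bounds hold ⇒ YES

YES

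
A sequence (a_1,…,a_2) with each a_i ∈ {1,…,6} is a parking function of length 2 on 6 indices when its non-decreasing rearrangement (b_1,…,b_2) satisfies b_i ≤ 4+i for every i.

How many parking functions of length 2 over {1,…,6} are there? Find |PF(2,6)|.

#PF = (6+1−2)·(6+1)^{2−1} = 5×7 = 35 [KW]
One tuple (3,5) → sorted (3,5): b_i ≤ 4+i ∀i, a PF.

35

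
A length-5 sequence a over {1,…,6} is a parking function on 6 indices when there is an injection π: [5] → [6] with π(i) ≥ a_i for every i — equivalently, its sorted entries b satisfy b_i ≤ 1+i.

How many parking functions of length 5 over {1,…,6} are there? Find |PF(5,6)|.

4802

#PF = (7−5)·7^(5−1) = 2×2401 = 4802 (Pollak)
Check (3,1,3,3,1) → sorted (1,1,3,3,3): b_i ≤ 1+i ∀i, a PF.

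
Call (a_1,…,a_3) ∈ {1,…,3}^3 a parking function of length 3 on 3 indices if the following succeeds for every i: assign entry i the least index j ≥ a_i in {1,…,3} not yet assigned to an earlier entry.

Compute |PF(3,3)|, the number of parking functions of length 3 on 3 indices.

16

|PF| = (3−3+1)·(3+1)^(3−1) = 1×16 = 16 (Konheim–Weiss)
Example (1,3,1) → sorted (1,1,3): b_i ≤ i ∀i, a PF.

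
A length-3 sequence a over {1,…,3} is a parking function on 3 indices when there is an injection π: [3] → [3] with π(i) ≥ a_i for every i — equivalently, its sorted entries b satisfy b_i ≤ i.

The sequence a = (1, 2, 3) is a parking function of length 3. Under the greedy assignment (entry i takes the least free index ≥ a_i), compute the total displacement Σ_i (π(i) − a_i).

Σπ(i) = 1+…+3 = 6; Σa = 1+2+3 = 6; disp = 6−6 = 0.

0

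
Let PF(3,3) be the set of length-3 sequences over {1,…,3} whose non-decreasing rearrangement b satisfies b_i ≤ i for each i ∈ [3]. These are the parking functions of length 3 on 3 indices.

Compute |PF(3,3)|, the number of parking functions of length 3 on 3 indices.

16

|PF(3,3)| = 1·4^2 = 1 · 16 = 16 (Konheim–Weiss)
Check (1,1,3) → sorted (1,1,3): b_i ≤ i ∀i, a PF.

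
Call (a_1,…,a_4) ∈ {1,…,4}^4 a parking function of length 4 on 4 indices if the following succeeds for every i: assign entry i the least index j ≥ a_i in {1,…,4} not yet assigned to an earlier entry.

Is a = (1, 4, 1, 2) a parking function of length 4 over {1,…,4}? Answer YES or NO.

Order a: b = (1, 1, 2, 4).
  b_1=1 ≤ 1
  b_2=1 ≤ 2
  b_3=2 ≤ 3
  b_4=4 ≤ 4
All bounds hold ⇒ YES

YES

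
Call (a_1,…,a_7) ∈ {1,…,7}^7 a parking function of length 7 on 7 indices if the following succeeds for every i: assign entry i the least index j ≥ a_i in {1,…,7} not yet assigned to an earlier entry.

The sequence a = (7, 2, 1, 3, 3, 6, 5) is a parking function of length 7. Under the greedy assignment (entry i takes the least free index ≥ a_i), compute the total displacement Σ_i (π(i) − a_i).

Σπ = 28 ({1..7} each once); Σa = 7+2+1+3+3+6+5 = 27; disp = 28−27 = 1.

1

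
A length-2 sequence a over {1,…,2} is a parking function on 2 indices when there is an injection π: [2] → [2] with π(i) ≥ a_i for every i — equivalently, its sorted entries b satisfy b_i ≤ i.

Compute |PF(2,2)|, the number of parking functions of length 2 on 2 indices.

#PF = (2−2+1)·(2+1)^(2−1) = 1×3 = 3
One tuple (1,2) → sorted (1,2): b_i ≤ i ∀i, a PF.

3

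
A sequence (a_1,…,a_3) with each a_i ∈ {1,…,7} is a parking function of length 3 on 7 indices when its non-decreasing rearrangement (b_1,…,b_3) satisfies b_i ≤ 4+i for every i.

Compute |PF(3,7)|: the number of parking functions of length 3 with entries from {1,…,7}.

Count = (7−3+1)·(7+1)^(3−1) = 5·64 = 320 (Pollak)
E.g. (6,2,7) → sorted (2,6,7): b_i ≤ 4+i ∀i, a PF.

320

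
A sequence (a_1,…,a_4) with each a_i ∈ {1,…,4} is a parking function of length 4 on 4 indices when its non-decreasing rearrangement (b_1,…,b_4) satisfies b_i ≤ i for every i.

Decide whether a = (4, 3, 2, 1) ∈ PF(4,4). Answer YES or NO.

YES

Sorted: b = (1, 2, 3, 4).
  b_1=1 ≤ 1
  b_2=2 ≤ 2
  b_3=3 ≤ 3
  b_4=4 ≤ 4
All bounds hold ⇒ YES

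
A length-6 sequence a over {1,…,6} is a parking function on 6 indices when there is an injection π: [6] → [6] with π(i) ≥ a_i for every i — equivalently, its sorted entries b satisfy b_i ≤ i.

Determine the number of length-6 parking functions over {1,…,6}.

Count = (7−6)·7^(6−1) = 1×16807 = 16807 [KW]
One tuple (2,2,2,2,1,2) → sorted (1,2,2,2,2,2): b_i ≤ i ∀i, a PF.

16807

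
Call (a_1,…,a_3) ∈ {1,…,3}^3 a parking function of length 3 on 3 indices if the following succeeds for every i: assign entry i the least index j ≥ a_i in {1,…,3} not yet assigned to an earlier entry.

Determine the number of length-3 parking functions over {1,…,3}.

16

#PF = (3+1−3)·(3+1)^{3−1} = 1 · 16 = 16 (Pollak)
Example (1,3,1) → sorted (1,1,3): b_i ≤ i ∀i, a PF.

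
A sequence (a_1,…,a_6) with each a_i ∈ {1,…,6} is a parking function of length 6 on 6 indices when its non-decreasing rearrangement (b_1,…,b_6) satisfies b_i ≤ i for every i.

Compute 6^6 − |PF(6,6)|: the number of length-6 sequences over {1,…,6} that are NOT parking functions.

29849

#PF = (7−6)·7^(6−1) = 1 · 16807 = 16807 [KW]
Example (4,6,3,5,4,4) → sorted (3,4,4,4,5,6): b_1=3>1, not a PF.
Total 46656; non-PF = 46656−16807 = 29849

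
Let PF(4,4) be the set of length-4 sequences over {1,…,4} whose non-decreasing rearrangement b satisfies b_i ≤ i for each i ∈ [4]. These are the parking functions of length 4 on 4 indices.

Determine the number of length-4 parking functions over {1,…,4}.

|PF| = (4−4+1)·(4+1)^(4−1) = 1×125 = 125
One tuple (1,2,4,2) → sorted (1,2,2,4): b_i ≤ i ∀i, a PF.

125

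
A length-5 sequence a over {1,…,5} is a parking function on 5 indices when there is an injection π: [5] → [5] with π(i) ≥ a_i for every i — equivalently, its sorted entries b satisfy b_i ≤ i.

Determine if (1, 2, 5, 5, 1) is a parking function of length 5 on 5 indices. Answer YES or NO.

Rearranged: b = (1, 1, 2, 5, 5).
  b_1=1 ≤ 1
  b_2=1 ≤ 2
  b_3=2 ≤ 3
  b_4=5 > 4
  fails at i=4 ⇒ NO

NO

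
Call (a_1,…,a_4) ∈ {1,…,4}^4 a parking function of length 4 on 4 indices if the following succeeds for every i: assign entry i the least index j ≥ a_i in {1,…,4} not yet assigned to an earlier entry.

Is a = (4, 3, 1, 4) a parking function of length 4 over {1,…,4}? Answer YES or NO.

Rearranged: b = (1, 3, 4, 4).
  b_1=1 ≤ 1
  b_2=3 > 2
  fails at i=2 ⇒ NO

NO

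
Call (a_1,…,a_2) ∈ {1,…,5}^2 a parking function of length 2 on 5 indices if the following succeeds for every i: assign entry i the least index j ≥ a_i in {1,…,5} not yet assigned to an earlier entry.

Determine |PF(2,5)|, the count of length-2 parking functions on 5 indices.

|PF(2,5)| = (6−2)·6^(2−1) = 4·6 = 24 [KW]
E.g. (2,2) → sorted (2,2): b_i ≤ 3+i ∀i, a PF.

24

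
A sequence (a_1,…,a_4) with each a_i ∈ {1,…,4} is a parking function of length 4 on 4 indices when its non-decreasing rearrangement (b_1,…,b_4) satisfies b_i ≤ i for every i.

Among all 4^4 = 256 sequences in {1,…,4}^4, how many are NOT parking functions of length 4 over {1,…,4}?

131

#PF = (4+1−4)·(4+1)^{4−1} = 1 · 125 = 125
Check (4,2,3,4) → sorted (2,3,4,4): b_1=2>1, not a PF.
Total 256; non-PF = 256−125 = 131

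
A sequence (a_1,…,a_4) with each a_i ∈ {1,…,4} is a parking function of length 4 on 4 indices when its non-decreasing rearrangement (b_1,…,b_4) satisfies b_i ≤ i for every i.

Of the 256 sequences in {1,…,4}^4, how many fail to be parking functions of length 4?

131

|PF(4,4)| = (5−4)·5^(4−1) = 1 · 125 = 125
Example (2,4,4,2) → sorted (2,2,4,4): b_1=2>1, not a PF.
4^4 − 125 = 256 − 125 = 131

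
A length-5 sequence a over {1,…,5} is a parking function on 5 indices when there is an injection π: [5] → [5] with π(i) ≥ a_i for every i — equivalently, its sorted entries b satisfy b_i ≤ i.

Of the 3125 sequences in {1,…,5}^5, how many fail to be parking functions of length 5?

1829

Count = (5+1−5)·(5+1)^{5−1} = 1 · 1296 = 1296 (Pollak)
Example (5,2,5,2,3) → sorted (2,2,3,5,5): b_1=2>1, not a PF.
So 3125 − 1296 = 1829 fail.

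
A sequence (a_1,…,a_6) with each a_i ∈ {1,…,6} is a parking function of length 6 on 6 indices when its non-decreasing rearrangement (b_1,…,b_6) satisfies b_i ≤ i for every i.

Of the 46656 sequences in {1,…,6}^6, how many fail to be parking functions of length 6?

29849

|PF(6,6)| = 1·7^5 = 1×16807 = 16807
Check (6,5,5,5,5,1) → sorted (1,5,5,5,5,6): b_2=5>2, not a PF.
6^6 − 16807 = 46656 − 16807 = 29849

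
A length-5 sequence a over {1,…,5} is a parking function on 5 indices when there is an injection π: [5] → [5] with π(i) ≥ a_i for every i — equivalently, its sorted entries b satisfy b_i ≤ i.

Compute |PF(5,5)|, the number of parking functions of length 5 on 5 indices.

1296

|PF| = 1·6^4 = 1×1296 = 1296 (Konheim–Weiss)
Example (1,1,2,3,3) → sorted (1,1,2,3,3): b_i ≤ i ∀i, a PF.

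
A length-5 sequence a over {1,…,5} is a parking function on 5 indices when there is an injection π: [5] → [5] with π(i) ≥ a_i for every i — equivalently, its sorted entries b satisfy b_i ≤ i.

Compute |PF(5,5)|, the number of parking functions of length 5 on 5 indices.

|PF| = (6−5)·6^(5−1) = 1 · 1296 = 1296 (Konheim–Weiss)
E.g. (2,1,3,1,2) → sorted (1,1,2,2,3): b_i ≤ i ∀i, a PF.

1296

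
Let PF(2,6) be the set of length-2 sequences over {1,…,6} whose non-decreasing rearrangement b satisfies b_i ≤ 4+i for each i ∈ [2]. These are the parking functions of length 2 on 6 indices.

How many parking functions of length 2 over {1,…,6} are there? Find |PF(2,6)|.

35

Count = 5·7^1 = 5×7 = 35 (Pollak)
E.g. (3,2) → sorted (2,3): b_i ≤ 4+i ∀i, a PF.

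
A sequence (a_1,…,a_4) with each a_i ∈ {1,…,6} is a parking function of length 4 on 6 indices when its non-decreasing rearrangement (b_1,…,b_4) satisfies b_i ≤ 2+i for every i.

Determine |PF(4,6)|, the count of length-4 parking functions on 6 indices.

|PF| = 3·7^3 = 3 · 343 = 1029
Example (1,3,1,2) → sorted (1,1,2,3): b_i ≤ 2+i ∀i, a PF.

1029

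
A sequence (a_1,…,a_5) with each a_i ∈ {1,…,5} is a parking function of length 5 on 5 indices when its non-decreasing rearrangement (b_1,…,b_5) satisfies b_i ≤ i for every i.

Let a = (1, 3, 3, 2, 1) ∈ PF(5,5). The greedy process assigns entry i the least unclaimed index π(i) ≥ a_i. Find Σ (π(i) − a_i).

5

Σπ = 5·6/2 = 15 (π permutes [5]); Σa = 1+3+3+2+1 = 10; disp = 15−10 = 5.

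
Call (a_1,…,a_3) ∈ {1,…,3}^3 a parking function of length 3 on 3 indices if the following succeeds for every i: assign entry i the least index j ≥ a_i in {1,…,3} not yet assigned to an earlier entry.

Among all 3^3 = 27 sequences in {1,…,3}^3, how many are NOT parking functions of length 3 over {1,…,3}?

11

#PF = 1·4^2 = 1×16 = 16 (Pollak)
Example (3,2,3) → sorted (2,3,3): b_1=2>1, not a PF.
Total 27; non-PF = 27−16 = 11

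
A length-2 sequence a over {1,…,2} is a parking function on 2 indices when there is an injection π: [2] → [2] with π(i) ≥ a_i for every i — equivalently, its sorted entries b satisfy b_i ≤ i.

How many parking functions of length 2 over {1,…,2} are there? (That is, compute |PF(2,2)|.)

3

Count = (2+1−2)·(2+1)^{2−1} = 1 · 3 = 3
Check (2,1) → sorted (1,2): b_i ≤ i ∀i, a PF.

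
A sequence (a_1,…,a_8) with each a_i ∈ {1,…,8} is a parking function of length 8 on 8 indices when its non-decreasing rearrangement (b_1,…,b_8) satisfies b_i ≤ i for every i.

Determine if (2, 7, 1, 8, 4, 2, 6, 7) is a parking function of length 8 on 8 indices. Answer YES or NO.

NO

Sorted: b = (1, 2, 2, 4, 6, 7, 7, 8).
  b_1=1 ≤ 1
  b_2=2 ≤ 2
  b_3=2 ≤ 3
  b_4=4 ≤ 4
  b_5=6 > 5
  fails at i=5 ⇒ NO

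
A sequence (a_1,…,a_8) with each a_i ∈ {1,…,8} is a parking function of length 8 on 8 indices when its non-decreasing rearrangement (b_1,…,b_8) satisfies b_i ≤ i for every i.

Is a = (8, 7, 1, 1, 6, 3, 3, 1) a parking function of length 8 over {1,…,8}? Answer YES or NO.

Order a: b = (1, 1, 1, 3, 3, 6, 7, 8).
  b_1=1 ≤ 1
  b_2=1 ≤ 2
  b_3=1 ≤ 3
  b_4=3 ≤ 4
  b_5=3 ≤ 5
  b_6=6 ≤ 6
  b_7=7 ≤ 7
  b_8=8 ≤ 8
All bounds hold ⇒ YES

YES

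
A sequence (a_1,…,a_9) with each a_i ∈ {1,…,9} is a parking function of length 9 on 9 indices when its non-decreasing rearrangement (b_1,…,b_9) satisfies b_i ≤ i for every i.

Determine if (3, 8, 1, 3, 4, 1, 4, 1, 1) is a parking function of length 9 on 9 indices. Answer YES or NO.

YES

Order a: b = (1, 1, 1, 1, 3, 3, 4, 4, 8).
  b_1=1 ≤ 1
  b_2=1 ≤ 2
  b_3=1 ≤ 3
  b_4=1 ≤ 4
  b_5=3 ≤ 5
  b_6=3 ≤ 6
  b_7=4 ≤ 7
  b_8=4 ≤ 8
  b_9=8 ≤ 9
All bounds hold ⇒ YES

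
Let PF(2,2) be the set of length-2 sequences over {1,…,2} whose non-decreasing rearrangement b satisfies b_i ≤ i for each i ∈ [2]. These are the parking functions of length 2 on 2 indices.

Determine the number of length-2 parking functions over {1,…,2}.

#PF = 1·3^1 = 1·3 = 3 (Pollak)
Check (2,1) → sorted (1,2): b_i ≤ i ∀i, a PF.

3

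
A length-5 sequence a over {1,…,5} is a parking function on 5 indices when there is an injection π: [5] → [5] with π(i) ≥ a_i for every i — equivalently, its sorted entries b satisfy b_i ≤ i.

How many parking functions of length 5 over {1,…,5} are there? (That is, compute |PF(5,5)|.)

|PF(5,5)| = (5−5+1)·(5+1)^(5−1) = 1 · 1296 = 1296 (Pollak)
Check (1,1,5,3,1) → sorted (1,1,1,3,5): b_i ≤ i ∀i, a PF.

1296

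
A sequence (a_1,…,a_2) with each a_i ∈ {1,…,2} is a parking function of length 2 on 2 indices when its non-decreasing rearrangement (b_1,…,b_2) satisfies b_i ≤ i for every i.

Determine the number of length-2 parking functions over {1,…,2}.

3

#PF = (2−2+1)·(2+1)^(2−1) = 1 · 3 = 3 (Pollak)
Check (2,1) → sorted (1,2): b_i ≤ i ∀i, a PF.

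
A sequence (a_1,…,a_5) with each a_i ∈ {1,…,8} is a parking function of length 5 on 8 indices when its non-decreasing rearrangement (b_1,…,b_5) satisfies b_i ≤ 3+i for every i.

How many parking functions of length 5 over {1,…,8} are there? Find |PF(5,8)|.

26244

Count = 4·9^4 = 4×6561 = 26244 (Konheim–Weiss)
One tuple (1,8,6,3,3) → sorted (1,3,3,6,8): b_i ≤ 3+i ∀i, a PF.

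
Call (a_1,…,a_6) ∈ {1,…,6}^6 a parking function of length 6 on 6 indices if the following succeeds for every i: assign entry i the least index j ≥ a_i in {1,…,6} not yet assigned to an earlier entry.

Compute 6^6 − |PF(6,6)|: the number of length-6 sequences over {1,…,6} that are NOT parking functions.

|PF(6,6)| = (7−6)·7^(6−1) = 1×16807 = 16807
Check (4,5,6,3,4,6) → sorted (3,4,4,5,6,6): b_1=3>1, not a PF.
6^6 − 16807 = 46656 − 16807 = 29849

29849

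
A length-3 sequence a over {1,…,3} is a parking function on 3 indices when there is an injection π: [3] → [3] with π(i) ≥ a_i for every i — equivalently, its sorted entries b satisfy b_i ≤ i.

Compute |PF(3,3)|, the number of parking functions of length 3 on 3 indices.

#PF = (3+1−3)·(3+1)^{3−1} = 1×16 = 16 [KW]
Example (3,1,1) → sorted (1,1,3): b_i ≤ i ∀i, a PF.

16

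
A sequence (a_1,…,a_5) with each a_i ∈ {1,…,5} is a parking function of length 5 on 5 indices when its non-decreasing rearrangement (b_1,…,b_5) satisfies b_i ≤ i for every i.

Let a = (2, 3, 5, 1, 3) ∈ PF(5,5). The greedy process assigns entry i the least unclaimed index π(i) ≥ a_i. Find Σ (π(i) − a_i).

1

Σπ = 15 ({1..5} each once); Σa = 2+3+5+1+3 = 14; disp = 15−14 = 1.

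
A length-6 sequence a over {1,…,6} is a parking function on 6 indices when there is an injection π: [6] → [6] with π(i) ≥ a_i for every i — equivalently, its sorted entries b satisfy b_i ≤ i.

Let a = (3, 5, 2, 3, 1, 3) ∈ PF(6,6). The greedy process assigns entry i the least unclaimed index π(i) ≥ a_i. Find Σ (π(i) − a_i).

Σπ(i) = 1+…+6 = 21; Σa = 3+5+2+3+1+3 = 17; disp = 21−17 = 4.

4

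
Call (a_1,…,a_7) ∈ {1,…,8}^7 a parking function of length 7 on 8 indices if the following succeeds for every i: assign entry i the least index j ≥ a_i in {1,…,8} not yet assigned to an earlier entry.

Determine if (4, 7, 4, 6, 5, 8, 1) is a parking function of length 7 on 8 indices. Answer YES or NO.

Rearranged: b = (1, 4, 4, 5, 6, 7, 8).
  b_1=1 ≤ 2
  b_2=4 > 3
  fails at i=2 ⇒ NO

NO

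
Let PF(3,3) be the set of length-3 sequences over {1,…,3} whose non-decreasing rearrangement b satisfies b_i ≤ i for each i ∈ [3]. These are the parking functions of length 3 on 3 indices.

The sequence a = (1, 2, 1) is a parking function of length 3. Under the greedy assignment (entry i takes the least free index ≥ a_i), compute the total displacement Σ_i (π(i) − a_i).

2

Σπ(i) = 1+…+3 = 6; Σa = 1+2+1 = 4; disp = 6−4 = 2.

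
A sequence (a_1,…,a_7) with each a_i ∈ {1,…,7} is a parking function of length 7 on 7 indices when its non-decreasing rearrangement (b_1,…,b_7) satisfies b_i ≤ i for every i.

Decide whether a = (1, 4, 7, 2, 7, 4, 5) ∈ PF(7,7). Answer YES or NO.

NO

Order a: b = (1, 2, 4, 4, 5, 7, 7).
  b_1=1 ≤ 1
  b_2=2 ≤ 2
  b_3=4 > 3
  fails at i=3 ⇒ NO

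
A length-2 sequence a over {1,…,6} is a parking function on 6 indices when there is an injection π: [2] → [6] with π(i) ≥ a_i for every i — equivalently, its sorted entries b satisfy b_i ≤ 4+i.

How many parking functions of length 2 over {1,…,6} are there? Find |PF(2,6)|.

|PF(2,6)| = (6+1−2)·(6+1)^{2−1} = 5 · 7 = 35 (Pollak)
Check (2,3) → sorted (2,3): b_i ≤ 4+i ∀i, a PF.

35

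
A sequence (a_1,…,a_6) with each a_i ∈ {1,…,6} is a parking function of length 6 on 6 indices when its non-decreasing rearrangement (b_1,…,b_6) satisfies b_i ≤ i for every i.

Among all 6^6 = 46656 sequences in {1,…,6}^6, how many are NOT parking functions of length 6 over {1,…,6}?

29849

#PF = (6−6+1)·(6+1)^(6−1) = 1×16807 = 16807 (Pollak)
One tuple (4,6,5,5,6,6) → sorted (4,5,5,6,6,6): b_1=4>1, not a PF.
Total 46656; non-PF = 46656−16807 = 29849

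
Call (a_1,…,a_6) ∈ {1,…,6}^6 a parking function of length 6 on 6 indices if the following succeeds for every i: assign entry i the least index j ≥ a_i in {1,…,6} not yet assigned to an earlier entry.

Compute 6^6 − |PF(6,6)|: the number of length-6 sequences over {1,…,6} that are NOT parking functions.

|PF(6,6)| = (7−6)·7^(6−1) = 1 · 16807 = 16807
Check (4,3,4,4,6,6) → sorted (3,4,4,4,6,6): b_1=3>1, not a PF.
So 46656 − 16807 = 29849 fail.

29849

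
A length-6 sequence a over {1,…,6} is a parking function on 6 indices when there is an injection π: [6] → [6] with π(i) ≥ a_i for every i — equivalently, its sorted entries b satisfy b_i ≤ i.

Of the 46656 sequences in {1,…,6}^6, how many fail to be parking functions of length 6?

29849

|PF(6,6)| = (6+1−6)·(6+1)^{6−1} = 1·16807 = 16807 (Pollak)
Example (5,6,3,2,2,3) → sorted (2,2,3,3,5,6): b_1=2>1, not a PF.
So 46656 − 16807 = 29849 fail.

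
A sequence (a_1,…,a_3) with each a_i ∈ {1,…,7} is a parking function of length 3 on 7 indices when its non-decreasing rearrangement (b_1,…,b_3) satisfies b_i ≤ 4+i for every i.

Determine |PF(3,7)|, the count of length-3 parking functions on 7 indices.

#PF = (7+1−3)·(7+1)^{3−1} = 5·64 = 320 (Konheim–Weiss)
One tuple (3,6,1) → sorted (1,3,6): b_i ≤ 4+i ∀i, a PF.

320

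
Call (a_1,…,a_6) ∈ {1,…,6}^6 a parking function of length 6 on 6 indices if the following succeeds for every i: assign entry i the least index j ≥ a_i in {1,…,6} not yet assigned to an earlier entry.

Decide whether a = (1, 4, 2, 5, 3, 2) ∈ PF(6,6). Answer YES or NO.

Sorted: b = (1, 2, 2, 3, 4, 5).
  b_1=1 ≤ 1
  b_2=2 ≤ 2
  b_3=2 ≤ 3
  b_4=3 ≤ 4
  b_5=4 ≤ 5
  b_6=5 ≤ 6
All bounds hold ⇒ YES

YES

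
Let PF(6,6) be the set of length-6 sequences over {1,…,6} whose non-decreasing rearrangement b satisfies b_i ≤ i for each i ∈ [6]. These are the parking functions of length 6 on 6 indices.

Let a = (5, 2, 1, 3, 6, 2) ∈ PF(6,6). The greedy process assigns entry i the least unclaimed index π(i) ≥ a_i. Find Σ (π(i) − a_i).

Σπ = 6·7/2 = 21 (π permutes [6]); Σa = 5+2+1+3+6+2 = 19; disp = 21−19 = 2.

2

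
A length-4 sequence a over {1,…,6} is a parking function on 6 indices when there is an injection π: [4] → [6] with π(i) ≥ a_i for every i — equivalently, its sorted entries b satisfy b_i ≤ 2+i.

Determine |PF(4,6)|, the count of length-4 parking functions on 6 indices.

1029

|PF| = (7−4)·7^(4−1) = 3×343 = 1029
Check (1,3,4,4) → sorted (1,3,4,4): b_i ≤ 2+i ∀i, a PF.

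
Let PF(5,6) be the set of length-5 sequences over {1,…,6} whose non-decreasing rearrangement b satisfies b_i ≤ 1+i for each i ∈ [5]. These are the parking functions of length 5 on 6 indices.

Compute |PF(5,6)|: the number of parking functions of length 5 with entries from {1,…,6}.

|PF| = 2·7^4 = 2×2401 = 4802 (Konheim–Weiss)
E.g. (1,3,3,2,5) → sorted (1,2,3,3,5): b_i ≤ 1+i ∀i, a PF.

4802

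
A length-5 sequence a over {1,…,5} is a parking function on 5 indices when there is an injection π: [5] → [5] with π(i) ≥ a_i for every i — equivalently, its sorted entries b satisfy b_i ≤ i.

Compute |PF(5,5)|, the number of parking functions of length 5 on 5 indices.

|PF(5,5)| = (5+1−5)·(5+1)^{5−1} = 1·1296 = 1296 [KW]
Example (4,5,1,2,1) → sorted (1,1,2,4,5): b_i ≤ i ∀i, a PF.

1296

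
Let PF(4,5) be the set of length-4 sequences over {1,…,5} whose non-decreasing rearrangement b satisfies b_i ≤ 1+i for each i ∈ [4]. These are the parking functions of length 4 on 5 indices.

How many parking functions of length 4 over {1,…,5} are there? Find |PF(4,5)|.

432

#PF = (5+1−4)·(5+1)^{4−1} = 2 · 216 = 432 (Konheim–Weiss)
One tuple (4,4,2,1) → sorted (1,2,4,4): b_i ≤ 1+i ∀i, a PF.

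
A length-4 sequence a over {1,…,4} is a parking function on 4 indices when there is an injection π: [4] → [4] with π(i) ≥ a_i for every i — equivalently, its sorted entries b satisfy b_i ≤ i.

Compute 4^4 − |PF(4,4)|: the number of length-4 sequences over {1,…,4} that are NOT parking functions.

131

|PF| = (4−4+1)·(4+1)^(4−1) = 1 · 125 = 125 [KW]
E.g. (3,2,3,3) → sorted (2,3,3,3): b_1=2>1, not a PF.
So 256 − 125 = 131 fail.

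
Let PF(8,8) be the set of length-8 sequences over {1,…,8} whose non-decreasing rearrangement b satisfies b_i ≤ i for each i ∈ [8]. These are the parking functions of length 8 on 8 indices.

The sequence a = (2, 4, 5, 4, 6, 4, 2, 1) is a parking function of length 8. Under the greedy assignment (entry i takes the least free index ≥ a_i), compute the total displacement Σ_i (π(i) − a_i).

Σπ = 36 ({1..8} each once); Σa = 2+4+5+4+6+4+2+1 = 28; disp = 36−28 = 8.

8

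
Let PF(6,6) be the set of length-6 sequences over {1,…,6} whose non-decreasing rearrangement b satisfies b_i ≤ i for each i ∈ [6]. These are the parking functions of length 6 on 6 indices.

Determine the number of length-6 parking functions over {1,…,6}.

16807

#PF = 1·7^5 = 1 · 16807 = 16807
One tuple (3,4,3,6,2,1) → sorted (1,2,3,3,4,6): b_i ≤ i ∀i, a PF.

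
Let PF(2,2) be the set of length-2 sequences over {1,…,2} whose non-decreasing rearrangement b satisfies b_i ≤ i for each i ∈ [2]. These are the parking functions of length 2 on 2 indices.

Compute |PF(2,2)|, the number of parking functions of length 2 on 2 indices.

3

|PF| = 1·3^1 = 1·3 = 3 [KW]
Check (2,1) → sorted (1,2): b_i ≤ i ∀i, a PF.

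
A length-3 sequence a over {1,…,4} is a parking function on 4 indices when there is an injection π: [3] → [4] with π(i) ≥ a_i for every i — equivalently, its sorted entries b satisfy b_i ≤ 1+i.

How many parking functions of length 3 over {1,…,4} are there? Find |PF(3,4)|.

|PF(3,4)| = (4−3+1)·(4+1)^(3−1) = 2 · 25 = 50 (Konheim–Weiss)
E.g. (1,1,1) → sorted (1,1,1): b_i ≤ 1+i ∀i, a PF.

50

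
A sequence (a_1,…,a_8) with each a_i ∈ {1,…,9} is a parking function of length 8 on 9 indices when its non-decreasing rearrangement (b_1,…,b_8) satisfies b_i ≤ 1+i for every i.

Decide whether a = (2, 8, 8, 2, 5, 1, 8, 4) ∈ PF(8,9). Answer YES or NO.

NO

Rearranged: b = (1, 2, 2, 4, 5, 8, 8, 8).
  b_1=1 ≤ 2
  b_2=2 ≤ 3
  b_3=2 ≤ 4
  b_4=4 ≤ 5
  b_5=5 ≤ 6
  b_6=8 > 7
  fails at i=6 ⇒ NO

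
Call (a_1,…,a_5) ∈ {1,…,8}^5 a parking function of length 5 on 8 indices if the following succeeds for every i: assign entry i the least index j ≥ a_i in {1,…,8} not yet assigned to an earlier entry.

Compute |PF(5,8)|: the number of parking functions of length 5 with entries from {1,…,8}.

26244

|PF| = (8+1−5)·(8+1)^{5−1} = 4·6561 = 26244 (Konheim–Weiss)
E.g. (6,2,1,1,8) → sorted (1,1,2,6,8): b_i ≤ 3+i ∀i, a PF.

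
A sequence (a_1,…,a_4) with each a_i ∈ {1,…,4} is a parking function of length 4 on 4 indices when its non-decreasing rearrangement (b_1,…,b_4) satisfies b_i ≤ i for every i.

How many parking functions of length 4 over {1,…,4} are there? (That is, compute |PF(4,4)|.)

|PF(4,4)| = (5−4)·5^(4−1) = 1×125 = 125 (Konheim–Weiss)
Check (1,3,4,1) → sorted (1,1,3,4): b_i ≤ i ∀i, a PF.

125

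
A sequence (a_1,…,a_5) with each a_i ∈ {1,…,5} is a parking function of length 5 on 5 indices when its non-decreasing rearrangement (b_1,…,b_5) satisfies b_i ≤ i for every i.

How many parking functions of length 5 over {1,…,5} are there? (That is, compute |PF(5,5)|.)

1296

|PF(5,5)| = (5−5+1)·(5+1)^(5−1) = 1×1296 = 1296 [KW]
One tuple (1,3,2,2,2) → sorted (1,2,2,2,3): b_i ≤ i ∀i, a PF.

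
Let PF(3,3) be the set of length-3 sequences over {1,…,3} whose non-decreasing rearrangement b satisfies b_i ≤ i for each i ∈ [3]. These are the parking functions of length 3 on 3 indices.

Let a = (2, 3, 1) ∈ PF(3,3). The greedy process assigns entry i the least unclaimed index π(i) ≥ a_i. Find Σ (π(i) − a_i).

Σπ(i) = 1+…+3 = 6; Σa = 2+3+1 = 6; disp = 6−6 = 0.

0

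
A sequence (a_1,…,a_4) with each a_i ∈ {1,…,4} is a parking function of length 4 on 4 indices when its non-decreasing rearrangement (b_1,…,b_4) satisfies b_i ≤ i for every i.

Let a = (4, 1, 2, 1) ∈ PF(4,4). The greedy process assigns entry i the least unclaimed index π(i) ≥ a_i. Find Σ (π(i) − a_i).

2

Σπ = 10 ({1..4} each once); Σa = 4+1+2+1 = 8; disp = 10−8 = 2.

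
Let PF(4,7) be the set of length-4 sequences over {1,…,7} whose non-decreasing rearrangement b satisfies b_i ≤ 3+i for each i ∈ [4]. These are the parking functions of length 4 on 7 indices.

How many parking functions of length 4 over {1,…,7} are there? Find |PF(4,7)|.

2048

|PF| = (7+1−4)·(7+1)^{4−1} = 4·512 = 2048 [KW]
E.g. (1,4,2,5) → sorted (1,2,4,5): b_i ≤ 3+i ∀i, a PF.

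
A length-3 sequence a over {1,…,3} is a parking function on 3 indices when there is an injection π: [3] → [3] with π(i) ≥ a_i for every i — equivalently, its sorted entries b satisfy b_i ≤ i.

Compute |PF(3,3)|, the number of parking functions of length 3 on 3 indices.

Count = (3+1−3)·(3+1)^{3−1} = 1 · 16 = 16 [KW]
Example (2,2,1) → sorted (1,2,2): b_i ≤ i ∀i, a PF.

16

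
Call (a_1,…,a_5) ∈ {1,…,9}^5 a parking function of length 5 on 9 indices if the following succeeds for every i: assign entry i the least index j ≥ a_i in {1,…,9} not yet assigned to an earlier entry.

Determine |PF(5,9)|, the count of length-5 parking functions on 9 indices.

|PF| = (9−5+1)·(9+1)^(5−1) = 5·10000 = 50000 [KW]
Example (7,2,1,3,4) → sorted (1,2,3,4,7): b_i ≤ 4+i ∀i, a PF.

50000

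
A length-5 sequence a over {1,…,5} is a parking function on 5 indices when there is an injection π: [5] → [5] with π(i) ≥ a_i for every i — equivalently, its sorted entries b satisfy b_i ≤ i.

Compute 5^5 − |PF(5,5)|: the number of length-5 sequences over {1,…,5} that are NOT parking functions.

1829

Count = (5−5+1)·(5+1)^(5−1) = 1·1296 = 1296 [KW]
Example (3,2,3,4,2) → sorted (2,2,3,3,4): b_1=2>1, not a PF.
Total 3125; non-PF = 3125−1296 = 1829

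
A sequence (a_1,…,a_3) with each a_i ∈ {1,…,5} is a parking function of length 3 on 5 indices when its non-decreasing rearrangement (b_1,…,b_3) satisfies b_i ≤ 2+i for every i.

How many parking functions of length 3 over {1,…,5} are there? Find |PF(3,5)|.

|PF(3,5)| = 3·6^2 = 3×36 = 108 (Pollak)
E.g. (4,1,3) → sorted (1,3,4): b_i ≤ 2+i ∀i, a PF.

108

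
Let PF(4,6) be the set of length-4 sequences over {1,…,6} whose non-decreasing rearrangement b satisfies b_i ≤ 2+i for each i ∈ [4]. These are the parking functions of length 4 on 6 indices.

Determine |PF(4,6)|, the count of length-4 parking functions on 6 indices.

|PF(4,6)| = 3·7^3 = 3 · 343 = 1029 (Konheim–Weiss)
Example (3,1,1,3) → sorted (1,1,3,3): b_i ≤ 2+i ∀i, a PF.

1029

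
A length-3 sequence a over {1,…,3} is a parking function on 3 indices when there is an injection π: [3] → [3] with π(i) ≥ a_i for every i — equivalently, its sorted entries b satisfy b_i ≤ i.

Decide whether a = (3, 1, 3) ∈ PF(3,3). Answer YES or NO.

NO

Order a: b = (1, 3, 3).
  b_1=1 ≤ 1
  b_2=3 > 2
  fails at i=2 ⇒ NO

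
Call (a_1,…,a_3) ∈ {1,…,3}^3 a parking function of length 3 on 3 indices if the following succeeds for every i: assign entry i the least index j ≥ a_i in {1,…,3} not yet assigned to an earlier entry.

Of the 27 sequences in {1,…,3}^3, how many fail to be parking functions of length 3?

11

Count = (4−3)·4^(3−1) = 1 · 16 = 16 [KW]
E.g. (3,2,2) → sorted (2,2,3): b_1=2>1, not a PF.
So 27 − 16 = 11 fail.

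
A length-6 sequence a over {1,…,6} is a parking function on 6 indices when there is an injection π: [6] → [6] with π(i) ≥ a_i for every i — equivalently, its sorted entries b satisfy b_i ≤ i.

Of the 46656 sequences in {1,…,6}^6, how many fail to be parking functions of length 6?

29849

|PF(6,6)| = (6+1−6)·(6+1)^{6−1} = 1·16807 = 16807 (Konheim–Weiss)
Example (3,5,6,5,6,5) → sorted (3,5,5,5,6,6): b_1=3>1, not a PF.
So 46656 − 16807 = 29849 fail.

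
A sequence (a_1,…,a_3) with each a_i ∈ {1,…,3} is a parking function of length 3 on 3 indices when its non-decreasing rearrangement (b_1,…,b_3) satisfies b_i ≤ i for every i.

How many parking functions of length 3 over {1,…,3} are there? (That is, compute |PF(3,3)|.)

16

|PF(3,3)| = (3−3+1)·(3+1)^(3−1) = 1·16 = 16 (Pollak)
One tuple (2,2,1) → sorted (1,2,2): b_i ≤ i ∀i, a PF.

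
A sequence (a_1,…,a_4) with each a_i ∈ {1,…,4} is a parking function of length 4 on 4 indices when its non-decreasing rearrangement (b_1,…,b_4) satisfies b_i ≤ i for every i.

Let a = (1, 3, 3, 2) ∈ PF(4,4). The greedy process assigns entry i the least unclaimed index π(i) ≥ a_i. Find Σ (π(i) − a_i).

1

Σπ = 10 ({1..4} each once); Σa = 1+3+3+2 = 9; disp = 10−9 = 1.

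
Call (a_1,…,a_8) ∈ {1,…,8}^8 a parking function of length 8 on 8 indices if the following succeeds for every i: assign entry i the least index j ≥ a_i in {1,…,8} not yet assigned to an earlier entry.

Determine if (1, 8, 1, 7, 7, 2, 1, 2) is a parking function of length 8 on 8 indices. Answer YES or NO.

Sorted: b = (1, 1, 1, 2, 2, 7, 7, 8).
  b_1=1 ≤ 1
  b_2=1 ≤ 2
  b_3=1 ≤ 3
  b_4=2 ≤ 4
  b_5=2 ≤ 5
  b_6=7 > 6
  fails at i=6 ⇒ NO

NO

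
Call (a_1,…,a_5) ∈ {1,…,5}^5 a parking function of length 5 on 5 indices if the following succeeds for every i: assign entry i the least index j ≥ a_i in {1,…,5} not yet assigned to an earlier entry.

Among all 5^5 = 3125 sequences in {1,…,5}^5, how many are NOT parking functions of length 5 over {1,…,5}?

1829

#PF = (5−5+1)·(5+1)^(5−1) = 1·1296 = 1296
One tuple (2,5,4,5,4) → sorted (2,4,4,5,5): b_1=2>1, not a PF.
Total 3125; non-PF = 3125−1296 = 1829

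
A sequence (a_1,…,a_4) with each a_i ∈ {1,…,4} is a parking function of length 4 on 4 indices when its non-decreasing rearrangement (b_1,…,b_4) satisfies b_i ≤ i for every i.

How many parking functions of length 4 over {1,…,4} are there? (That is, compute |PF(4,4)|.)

125

Count = (4−4+1)·(4+1)^(4−1) = 1 · 125 = 125 (Konheim–Weiss)
Example (4,1,1,1) → sorted (1,1,1,4): b_i ≤ i ∀i, a PF.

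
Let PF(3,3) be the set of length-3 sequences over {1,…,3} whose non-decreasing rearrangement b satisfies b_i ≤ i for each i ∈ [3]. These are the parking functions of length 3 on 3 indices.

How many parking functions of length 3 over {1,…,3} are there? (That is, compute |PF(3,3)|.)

16

|PF(3,3)| = 1·4^2 = 1·16 = 16 (Konheim–Weiss)
Check (1,1,2) → sorted (1,1,2): b_i ≤ i ∀i, a PF.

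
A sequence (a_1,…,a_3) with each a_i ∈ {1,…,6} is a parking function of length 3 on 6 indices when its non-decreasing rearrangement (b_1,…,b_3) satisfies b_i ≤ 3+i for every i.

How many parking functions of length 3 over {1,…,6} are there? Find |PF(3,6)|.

|PF(3,6)| = (6−3+1)·(6+1)^(3−1) = 4 · 49 = 196 [KW]
One tuple (6,1,1) → sorted (1,1,6): b_i ≤ 3+i ∀i, a PF.

196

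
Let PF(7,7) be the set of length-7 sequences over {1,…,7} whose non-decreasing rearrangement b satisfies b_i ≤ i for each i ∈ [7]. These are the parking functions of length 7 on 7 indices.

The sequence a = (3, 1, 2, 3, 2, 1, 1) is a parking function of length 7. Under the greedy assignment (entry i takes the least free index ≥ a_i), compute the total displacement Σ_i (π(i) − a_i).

15

Σπ = 7·8/2 = 28 (π permutes [7]); Σa = 3+1+2+3+2+1+1 = 13; disp = 28−13 = 15.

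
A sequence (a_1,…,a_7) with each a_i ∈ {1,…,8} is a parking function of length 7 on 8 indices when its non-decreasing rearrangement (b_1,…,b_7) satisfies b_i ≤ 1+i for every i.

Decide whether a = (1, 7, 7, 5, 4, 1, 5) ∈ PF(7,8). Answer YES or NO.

YES

Order a: b = (1, 1, 4, 5, 5, 7, 7).
  b_1=1 ≤ 2
  b_2=1 ≤ 3
  b_3=4 ≤ 4
  b_4=5 ≤ 5
  b_5=5 ≤ 6
  b_6=7 ≤ 7
  b_7=7 ≤ 8
All bounds hold ⇒ YES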